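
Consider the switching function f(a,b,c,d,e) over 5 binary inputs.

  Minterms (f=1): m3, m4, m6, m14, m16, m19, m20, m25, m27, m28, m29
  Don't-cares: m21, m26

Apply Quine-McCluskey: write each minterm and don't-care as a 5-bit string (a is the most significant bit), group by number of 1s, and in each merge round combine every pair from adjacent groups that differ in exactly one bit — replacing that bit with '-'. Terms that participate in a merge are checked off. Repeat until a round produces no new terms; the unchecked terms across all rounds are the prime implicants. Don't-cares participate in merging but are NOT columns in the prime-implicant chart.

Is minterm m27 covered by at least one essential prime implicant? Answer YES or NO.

size-2^0 implicants → 00011(✓)  00100(✓)  00110(✓)  01110(✓)  10000(✓)  10011(✓)  10100(✓)  10101(✓)  11001(✓)  11010(✓)  11011(✓)  11100(✓)  11101(✓)
size-2^1 implicants → -0011  -0100  0-110  001-0  1-011  1-100(✓)  1-101(✓)  10-00  1010-(✓)  11-01  110-1  1101-  1110-(✓)
size-2^2 implicants → 1-10-
Unchecked terms (primes): -0011, -0100, 0-110, 001-0, 1-011, 1-10-, 10-00, 11-01, 110-1, 1101-
Minterm coverage:
  m3 ⊆ -0011 [E]
  m4 ⊆ -0100,001-0
  m6 ⊆ 0-110,001-0
  m14 ⊆ 0-110 [E]
  m16 ⊆ 10-00 [E]
  m19 ⊆ -0011,1-011
  m20 ⊆ -0100,1-10-,10-00
  m25 ⊆ 11-01,110-1
  m27 ⊆ 1-011,110-1,1101-
  m28 ⊆ 1-10- [E]
  m29 ⊆ 1-10-,11-01
E = {-0011, 0-110, 1-10-, 10-00}

NO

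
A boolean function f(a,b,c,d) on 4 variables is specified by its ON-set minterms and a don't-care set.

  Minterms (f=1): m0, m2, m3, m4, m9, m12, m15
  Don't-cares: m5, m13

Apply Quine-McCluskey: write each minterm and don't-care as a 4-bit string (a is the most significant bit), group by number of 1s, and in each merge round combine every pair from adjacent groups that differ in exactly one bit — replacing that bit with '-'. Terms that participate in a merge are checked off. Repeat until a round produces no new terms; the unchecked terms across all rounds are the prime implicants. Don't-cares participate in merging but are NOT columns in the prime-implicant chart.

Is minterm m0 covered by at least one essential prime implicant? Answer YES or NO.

NO

size-2^0 implicants → 0000(✓)  0010(✓)  0011(✓)  0100(✓)  0101(✓)  1001(✓)  1100(✓)  1101(✓)  1111(✓)
size-2^1 implicants → -100(✓)  -101(✓)  0-00  00-0  001-  010-(✓)  1-01  11-1  110-(✓)
size-2^2 implicants → -10-
Unchecked terms (primes): -10-, 0-00, 00-0, 001-, 1-01, 11-1
Minterm coverage:
  m0 ⊆ 0-00,00-0
  m2 ⊆ 00-0,001-
  m3 ⊆ 001- [E]
  m4 ⊆ -10-,0-00
  m9 ⊆ 1-01 [E]
  m12 ⊆ -10- [E]
  m15 ⊆ 11-1 [E]
E = {-10-, 001-, 1-01, 11-1}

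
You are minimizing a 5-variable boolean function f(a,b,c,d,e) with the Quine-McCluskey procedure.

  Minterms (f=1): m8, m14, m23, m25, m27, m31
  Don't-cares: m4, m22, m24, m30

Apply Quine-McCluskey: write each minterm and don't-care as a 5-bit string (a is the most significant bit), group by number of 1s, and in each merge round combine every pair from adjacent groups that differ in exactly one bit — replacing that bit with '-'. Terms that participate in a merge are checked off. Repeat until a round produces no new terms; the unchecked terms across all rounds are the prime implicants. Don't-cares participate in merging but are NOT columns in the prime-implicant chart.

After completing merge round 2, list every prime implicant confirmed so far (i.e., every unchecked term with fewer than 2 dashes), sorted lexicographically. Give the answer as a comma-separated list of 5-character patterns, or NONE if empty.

[col 0] 00100, 01000*, 01110*, 10110*, 10111*, 11000*, 11001*, 11011*, 11110*, 11111*
[col 1] -1000, -1110, 1-110*, 1-111*, 1011-*, 11-11, 110-1, 1100-, 1111-*
[col 2] 1-11-
Prime implicants: -1000, -1110, 00100, 1-11-, 11-11, 110-1, 1100-

-1000, -1110, 00100, 11-11, 110-1, 1100-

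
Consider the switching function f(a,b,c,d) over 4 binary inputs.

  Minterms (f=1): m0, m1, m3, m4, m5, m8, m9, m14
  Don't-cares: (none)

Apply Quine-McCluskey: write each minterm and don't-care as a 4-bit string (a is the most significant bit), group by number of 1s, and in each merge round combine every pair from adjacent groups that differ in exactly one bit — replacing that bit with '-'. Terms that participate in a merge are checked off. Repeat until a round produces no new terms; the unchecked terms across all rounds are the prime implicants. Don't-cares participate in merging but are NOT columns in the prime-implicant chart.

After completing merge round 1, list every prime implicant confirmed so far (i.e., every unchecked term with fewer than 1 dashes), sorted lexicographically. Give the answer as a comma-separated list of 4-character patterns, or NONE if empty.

Round 0: 0000✓ 0001✓ 0011✓ 0100✓ 0101✓ 1000✓ 1001✓ 1110
Round 1: -000✓ -001✓ 0-00✓ 0-01✓ 00-1 000-✓ 010-✓ 100-✓
Round 2: -00- 0-0-
PIs = {-00-, 0-0-, 00-1, 1110}

1110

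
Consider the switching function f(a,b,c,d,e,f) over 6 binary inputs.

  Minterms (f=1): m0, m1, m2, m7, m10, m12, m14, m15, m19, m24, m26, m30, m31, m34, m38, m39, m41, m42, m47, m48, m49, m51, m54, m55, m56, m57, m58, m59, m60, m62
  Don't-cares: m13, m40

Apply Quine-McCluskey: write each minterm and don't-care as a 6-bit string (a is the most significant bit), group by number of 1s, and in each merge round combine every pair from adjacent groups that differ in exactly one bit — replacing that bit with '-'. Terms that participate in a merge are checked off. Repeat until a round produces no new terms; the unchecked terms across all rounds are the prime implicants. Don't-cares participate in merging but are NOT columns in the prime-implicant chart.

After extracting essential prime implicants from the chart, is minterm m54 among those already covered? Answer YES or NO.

[col 0] 000000*, 000001*, 000010*, 000111*, 001010*, 001100*, 001101*, 001110*, 001111*, 010011*, 011000*, 011010*, 011110*, 011111*, 100010*, 100110*, 100111*, 101000*, 101001*, 101010*, 101111*, 110000*, 110001*, 110011*, 110110*, 110111*, 111000*, 111001*, 111010*, 111011*, 111100*, 111110*
[col 1] -00010*, -00111*, -01010*, -01111*, -10011, -11000*, -11010*, -11110*, 0-1010*, 0-1110*, 0-1111*, 00-010*, 00-111*, 0000-0, 00000-, 001-10*, 0011-0*, 0011-1*, 00110-*, 00111-*, 011-10*, 0110-0*, 01111-*, 1-0110*, 1-0111*, 1-1000*, 1-1001*, 1-1010*, 10-010*, 10-111*, 100-10, 10011-*, 1010-0*, 10100-*, 11-000*, 11-001*, 11-011*, 11-110, 110-11, 1100-1*, 11000-*, 11011-*, 111-00*, 111-10*, 1110-0*, 1110-1*, 11100-*, 11101-*, 1111-0*
[col 2] --1010, -0-010, -0-111, -11-10, -110-0, 0-1-10, 0-111-, 0011--, 1-011-, 1-10-0, 1-100-, 11-0-1, 11-00-, 111--0, 1110--
Prime implicants: --1010, -0-010, -0-111, -10011, -11-10, -110-0, 0-1-10, 0-111-, 0000-0, 00000-, 0011--, 1-011-, 1-10-0, 1-100-, 100-10, 11-0-1, 11-00-, 11-110, 110-11, 111--0, 1110--
PI chart (minterm → PIs covering it):
  0 | 0000-0,00000-
  1 | 00000-  (sole → essential)
  2 | -0-010,0000-0
  7 | -0-111  (sole → essential)
  10 | --1010,-0-010,0-1-10
  12 | 0011--  (sole → essential)
  14 | 0-1-10,0-111-,0011--
  15 | -0-111,0-111-,0011--
  19 | -10011  (sole → essential)
  24 | -110-0  (sole → essential)
  26 | --1010,-11-10,-110-0,0-1-10
  30 | -11-10,0-1-10,0-111-
  31 | 0-111-  (sole → essential)
  34 | -0-010,100-10
  38 | 1-011-,100-10
  39 | -0-111,1-011-
  41 | 1-100-  (sole → essential)
  42 | --1010,-0-010,1-10-0
  47 | -0-111  (sole → essential)
  48 | 11-00-  (sole → essential)
  49 | 11-0-1,11-00-
  51 | -10011,11-0-1,110-11
  54 | 1-011-,11-110
  55 | 1-011-,110-11
  56 | -110-0,1-10-0,1-100-,11-00-,111--0,1110--
  57 | 1-100-,11-0-1,11-00-,1110--
  58 | --1010,-11-10,-110-0,1-10-0,111--0,1110--
  59 | 11-0-1,1110--
  60 | 111--0  (sole → essential)
  62 | -11-10,11-110,111--0
Essential prime implicants: -0-111, -10011, -110-0, 0-111-, 00000-, 0011--, 1-100-, 11-00-, 111--0

NO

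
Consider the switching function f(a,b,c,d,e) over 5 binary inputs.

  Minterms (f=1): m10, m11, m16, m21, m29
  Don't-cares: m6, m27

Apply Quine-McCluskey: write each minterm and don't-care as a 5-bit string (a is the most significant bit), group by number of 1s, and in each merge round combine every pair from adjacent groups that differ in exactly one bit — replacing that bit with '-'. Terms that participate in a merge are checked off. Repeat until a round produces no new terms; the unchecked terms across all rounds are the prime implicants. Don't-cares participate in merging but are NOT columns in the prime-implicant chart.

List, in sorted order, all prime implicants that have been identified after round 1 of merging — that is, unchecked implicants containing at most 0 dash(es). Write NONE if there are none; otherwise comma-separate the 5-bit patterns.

size-2^0 implicants → 00110  01010(✓)  01011(✓)  10000  10101(✓)  11011(✓)  11101(✓)
size-2^1 implicants → -1011  0101-  1-101
Unchecked terms (primes): -1011, 00110, 0101-, 1-101, 10000

00110, 10000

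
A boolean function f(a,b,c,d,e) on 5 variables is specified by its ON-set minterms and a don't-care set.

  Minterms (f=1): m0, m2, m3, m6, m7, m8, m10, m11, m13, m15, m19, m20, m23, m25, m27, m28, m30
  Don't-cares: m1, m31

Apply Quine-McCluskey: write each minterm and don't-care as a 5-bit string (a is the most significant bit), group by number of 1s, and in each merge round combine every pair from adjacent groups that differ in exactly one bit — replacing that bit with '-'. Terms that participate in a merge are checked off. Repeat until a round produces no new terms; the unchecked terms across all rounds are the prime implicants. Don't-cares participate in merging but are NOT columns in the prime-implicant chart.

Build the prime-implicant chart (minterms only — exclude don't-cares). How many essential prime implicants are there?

6

size-2^0 implicants → 00000(✓)  00001(✓)  00010(✓)  00011(✓)  00110(✓)  00111(✓)  01000(✓)  01010(✓)  01011(✓)  01101(✓)  01111(✓)  10011(✓)  10100(✓)  10111(✓)  11001(✓)  11011(✓)  11100(✓)  11110(✓)  11111(✓)
size-2^1 implicants → -0011(✓)  -0111(✓)  -1011(✓)  -1111(✓)  0-000(✓)  0-010(✓)  0-011(✓)  0-111(✓)  00-10(✓)  00-11(✓)  000-0(✓)  000-1(✓)  0000-(✓)  0001-(✓)  0011-(✓)  01-11(✓)  010-0(✓)  0101-(✓)  011-1  1-011(✓)  1-100  1-111(✓)  10-11(✓)  11-11(✓)  110-1  111-0  1111-
size-2^2 implicants → --011(✓)  --111(✓)  -0-11(✓)  -1-11(✓)  0--11(✓)  0-0-0  0-01-  00-1-  000--  1--11(✓)
size-2^3 implicants → ---11
Unchecked terms (primes): ---11, 0-0-0, 0-01-, 00-1-, 000--, 011-1, 1-100, 110-1, 111-0, 1111-
Minterm coverage:
  m0 ⊆ 0-0-0,000--
  m2 ⊆ 0-0-0,0-01-,00-1-,000--
  m3 ⊆ ---11,0-01-,00-1-,000--
  m6 ⊆ 00-1- [E]
  m7 ⊆ ---11,00-1-
  m8 ⊆ 0-0-0 [E]
  m10 ⊆ 0-0-0,0-01-
  m11 ⊆ ---11,0-01-
  m13 ⊆ 011-1 [E]
  m15 ⊆ ---11,011-1
  m19 ⊆ ---11 [E]
  m20 ⊆ 1-100 [E]
  m23 ⊆ ---11 [E]
  m25 ⊆ 110-1 [E]
  m27 ⊆ ---11,110-1
  m28 ⊆ 1-100,111-0
  m30 ⊆ 111-0,1111-
E = {---11, 0-0-0, 00-1-, 011-1, 1-100, 110-1}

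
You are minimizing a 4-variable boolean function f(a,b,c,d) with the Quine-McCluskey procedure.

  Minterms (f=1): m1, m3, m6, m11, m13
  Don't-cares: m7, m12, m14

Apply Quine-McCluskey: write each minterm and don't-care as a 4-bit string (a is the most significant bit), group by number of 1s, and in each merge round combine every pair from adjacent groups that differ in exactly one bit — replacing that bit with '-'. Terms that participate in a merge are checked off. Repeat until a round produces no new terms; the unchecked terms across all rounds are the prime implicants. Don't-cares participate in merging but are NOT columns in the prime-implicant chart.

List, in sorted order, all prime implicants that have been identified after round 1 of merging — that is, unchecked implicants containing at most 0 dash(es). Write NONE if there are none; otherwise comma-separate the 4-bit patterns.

NONE

size-2^0 implicants → 0001(✓)  0011(✓)  0110(✓)  0111(✓)  1011(✓)  1100(✓)  1101(✓)  1110(✓)
size-2^1 implicants → -011  -110  0-11  00-1  011-  11-0  110-
Unchecked terms (primes): -011, -110, 0-11, 00-1, 011-, 11-0, 110-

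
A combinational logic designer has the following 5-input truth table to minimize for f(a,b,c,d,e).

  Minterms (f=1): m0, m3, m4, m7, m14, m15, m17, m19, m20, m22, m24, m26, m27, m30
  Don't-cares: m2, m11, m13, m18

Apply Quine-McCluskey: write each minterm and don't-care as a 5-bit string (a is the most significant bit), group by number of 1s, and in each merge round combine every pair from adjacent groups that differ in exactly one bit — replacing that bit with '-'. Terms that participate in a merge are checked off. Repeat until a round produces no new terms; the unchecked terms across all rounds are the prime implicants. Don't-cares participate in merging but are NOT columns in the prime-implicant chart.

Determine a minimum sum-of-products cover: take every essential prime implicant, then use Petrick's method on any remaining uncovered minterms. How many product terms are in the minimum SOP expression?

size-2^0 implicants → 00000(✓)  00010(✓)  00011(✓)  00100(✓)  00111(✓)  01011(✓)  01101(✓)  01110(✓)  01111(✓)  10001(✓)  10010(✓)  10011(✓)  10100(✓)  10110(✓)  11000(✓)  11010(✓)  11011(✓)  11110(✓)
size-2^1 implicants → -0010(✓)  -0011(✓)  -0100  -1011(✓)  -1110  0-011(✓)  0-111(✓)  00-00  00-11(✓)  000-0  0001-(✓)  01-11(✓)  011-1  0111-  1-010(✓)  1-011(✓)  1-110(✓)  10-10(✓)  100-1  1001-(✓)  101-0  11-10(✓)  110-0  1101-(✓)
size-2^2 implicants → --011  -001-  0--11  1--10  1-01-
Unchecked terms (primes): --011, -001-, -0100, -1110, 0--11, 00-00, 000-0, 011-1, 0111-, 1--10, 1-01-, 100-1, 101-0, 110-0
Minterm coverage:
  m0 ⊆ 00-00,000-0
  m3 ⊆ --011,-001-,0--11
  m4 ⊆ -0100,00-00
  m7 ⊆ 0--11 [E]
  m14 ⊆ -1110,0111-
  m15 ⊆ 0--11,011-1,0111-
  m17 ⊆ 100-1 [E]
  m19 ⊆ --011,-001-,1-01-,100-1
  m20 ⊆ -0100,101-0
  m22 ⊆ 1--10,101-0
  m24 ⊆ 110-0 [E]
  m26 ⊆ 1--10,1-01-,110-0
  m27 ⊆ --011,1-01-
  m30 ⊆ -1110,1--10
E = {0--11, 100-1, 110-0}
Petrick residual → --011, -1110, 00-00, 101-0
Cover = c'de + bcde' + a'de + a'b'd'e' + ab'c'e + ab'ce' + abc'e'  |cover|=7

7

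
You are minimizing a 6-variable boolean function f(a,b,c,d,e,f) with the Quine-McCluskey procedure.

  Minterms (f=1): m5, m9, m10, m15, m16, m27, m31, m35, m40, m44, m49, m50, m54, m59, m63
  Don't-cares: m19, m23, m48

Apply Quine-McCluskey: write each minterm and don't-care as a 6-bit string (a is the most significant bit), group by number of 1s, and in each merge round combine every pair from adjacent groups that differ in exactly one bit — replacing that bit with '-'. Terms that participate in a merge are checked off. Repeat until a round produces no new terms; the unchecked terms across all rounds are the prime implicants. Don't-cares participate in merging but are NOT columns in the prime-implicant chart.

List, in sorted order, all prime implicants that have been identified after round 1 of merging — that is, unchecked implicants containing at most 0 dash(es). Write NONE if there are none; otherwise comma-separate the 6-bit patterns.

size-2^0 implicants → 000101  001001  001010  001111(✓)  010000(✓)  010011(✓)  010111(✓)  011011(✓)  011111(✓)  100011  101000(✓)  101100(✓)  110000(✓)  110001(✓)  110010(✓)  110110(✓)  111011(✓)  111111(✓)
size-2^1 implicants → -10000  -11011(✓)  -11111(✓)  0-1111  01-011(✓)  01-111(✓)  010-11(✓)  011-11(✓)  101-00  110-10  1100-0  11000-  111-11(✓)
size-2^2 implicants → -11-11  01--11
Unchecked terms (primes): -10000, -11-11, 0-1111, 000101, 001001, 001010, 01--11, 100011, 101-00, 110-10, 1100-0, 11000-

000101, 001001, 001010, 100011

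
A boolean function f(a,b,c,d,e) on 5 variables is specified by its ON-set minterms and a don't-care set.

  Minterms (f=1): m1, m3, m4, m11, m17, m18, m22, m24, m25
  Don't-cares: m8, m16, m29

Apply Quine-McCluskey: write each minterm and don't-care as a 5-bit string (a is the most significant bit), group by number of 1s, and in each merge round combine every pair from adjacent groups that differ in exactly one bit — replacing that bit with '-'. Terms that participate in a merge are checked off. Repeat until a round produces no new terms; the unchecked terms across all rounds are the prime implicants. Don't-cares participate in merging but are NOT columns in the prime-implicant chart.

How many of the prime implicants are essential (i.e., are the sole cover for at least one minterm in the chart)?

Round 0: 00001✓ 00011✓ 00100 01000✓ 01011✓ 10000✓ 10001✓ 10010✓ 10110✓ 11000✓ 11001✓ 11101✓
Round 1: -0001 -1000 0-011 000-1 1-000✓ 1-001✓ 10-10 100-0 1000-✓ 11-01 1100-✓
Round 2: 1-00-
PIs = {-0001, -1000, 0-011, 000-1, 00100, 1-00-, 10-10, 100-0, 11-01}
Coverage chart:
  m1: -0001,000-1
  m3: 0-011,000-1
  m4: 00100 ←essential
  m11: 0-011 ←essential
  m17: -0001,1-00-
  m18: 10-10,100-0
  m22: 10-10 ←essential
  m24: -1000,1-00-
  m25: 1-00-,11-01
Essential: 0-011, 00100, 10-10

3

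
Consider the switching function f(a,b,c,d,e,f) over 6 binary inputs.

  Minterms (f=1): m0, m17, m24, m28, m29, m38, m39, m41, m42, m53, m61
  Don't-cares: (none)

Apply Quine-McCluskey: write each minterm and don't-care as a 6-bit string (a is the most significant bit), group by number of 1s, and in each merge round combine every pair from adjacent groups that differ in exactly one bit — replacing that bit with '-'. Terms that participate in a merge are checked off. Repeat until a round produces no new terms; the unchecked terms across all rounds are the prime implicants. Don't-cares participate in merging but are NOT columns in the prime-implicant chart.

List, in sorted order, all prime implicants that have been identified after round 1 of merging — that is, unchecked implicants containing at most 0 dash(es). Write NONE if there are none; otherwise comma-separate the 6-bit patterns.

000000, 010001, 101001, 101010

size-2^0 implicants → 000000  010001  011000(✓)  011100(✓)  011101(✓)  100110(✓)  100111(✓)  101001  101010  110101(✓)  111101(✓)
size-2^1 implicants → -11101  011-00  01110-  10011-  11-101
Unchecked terms (primes): -11101, 000000, 010001, 011-00, 01110-, 10011-, 101001, 101010, 11-101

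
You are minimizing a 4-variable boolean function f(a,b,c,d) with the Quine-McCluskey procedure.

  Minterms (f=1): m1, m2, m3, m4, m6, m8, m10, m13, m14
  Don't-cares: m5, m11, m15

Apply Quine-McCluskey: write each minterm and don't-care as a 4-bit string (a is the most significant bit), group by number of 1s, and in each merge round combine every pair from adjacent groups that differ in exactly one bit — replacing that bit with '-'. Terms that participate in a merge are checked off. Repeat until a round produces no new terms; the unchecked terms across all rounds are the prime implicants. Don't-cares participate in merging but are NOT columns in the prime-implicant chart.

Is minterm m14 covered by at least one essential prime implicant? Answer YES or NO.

[col 0] 0001*, 0010*, 0011*, 0100*, 0101*, 0110*, 1000*, 1010*, 1011*, 1101*, 1110*, 1111*
[col 1] -010*, -011*, -101, -110*, 0-01, 0-10*, 00-1, 001-*, 01-0, 010-, 1-10*, 1-11*, 10-0, 101-*, 11-1, 111-*
[col 2] --10, -01-, 1-1-
Prime implicants: --10, -01-, -101, 0-01, 00-1, 01-0, 010-, 1-1-, 10-0, 11-1
PI chart (minterm → PIs covering it):
  1 | 0-01,00-1
  2 | --10,-01-
  3 | -01-,00-1
  4 | 01-0,010-
  6 | --10,01-0
  8 | 10-0  (sole → essential)
  10 | --10,-01-,1-1-,10-0
  13 | -101,11-1
  14 | --10,1-1-
Essential prime implicants: 10-0

NO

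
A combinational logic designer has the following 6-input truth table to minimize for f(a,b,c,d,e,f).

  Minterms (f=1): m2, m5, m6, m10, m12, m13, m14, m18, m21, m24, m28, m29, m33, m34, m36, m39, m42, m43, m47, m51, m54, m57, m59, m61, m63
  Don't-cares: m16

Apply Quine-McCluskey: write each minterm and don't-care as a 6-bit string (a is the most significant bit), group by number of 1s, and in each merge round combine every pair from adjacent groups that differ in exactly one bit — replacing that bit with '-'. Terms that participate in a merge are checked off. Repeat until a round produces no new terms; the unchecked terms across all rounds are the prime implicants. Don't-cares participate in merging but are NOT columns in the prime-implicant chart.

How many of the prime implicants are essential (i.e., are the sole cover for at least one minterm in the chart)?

Round 0: 000010✓ 000101✓ 000110✓ 001010✓ 001100✓ 001101✓ 001110✓ 010000✓ 010010✓ 010101✓ 011000✓ 011100✓ 011101✓ 100001 100010✓ 100100 100111✓ 101010✓ 101011✓ 101111✓ 110011✓ 110110 111001✓ 111011✓ 111101✓ 111111✓
Round 1: -00010✓ -01010✓ -11101 0-0010 0-0101✓ 0-1100✓ 0-1101✓ 00-010✓ 00-101✓ 00-110✓ 000-10✓ 001-10✓ 0011-0 00110-✓ 01-000 01-101✓ 0100-0 011-00 01110-✓ 1-1011✓ 1-1111✓ 10-010✓ 10-111 101-11✓ 10101- 11-011 111-01✓ 111-11✓ 1110-1✓ 1111-1✓
Round 2: -0-010 0--101 0-110- 00--10 1-1-11 111--1
PIs = {-0-010, -11101, 0--101, 0-0010, 0-110-, 00--10, 0011-0, 01-000, 0100-0, 011-00, 1-1-11, 10-111, 100001, 100100, 10101-, 11-011, 110110, 111--1}
Coverage chart:
  m2: -0-010,0-0010,00--10
  m5: 0--101 ←essential
  m6: 00--10 ←essential
  m10: -0-010,00--10
  m12: 0-110-,0011-0
  m13: 0--101,0-110-
  m14: 00--10,0011-0
  m18: 0-0010,0100-0
  m21: 0--101 ←essential
  m24: 01-000,011-00
  m28: 0-110-,011-00
  m29: -11101,0--101,0-110-
  m33: 100001 ←essential
  m34: -0-010 ←essential
  m36: 100100 ←essential
  m39: 10-111 ←essential
  m42: -0-010,10101-
  m43: 1-1-11,10101-
  m47: 1-1-11,10-111
  m51: 11-011 ←essential
  m54: 110110 ←essential
  m57: 111--1 ←essential
  m59: 1-1-11,11-011,111--1
  m61: -11101,111--1
  m63: 1-1-11,111--1
Essential: -0-010, 0--101, 00--10, 10-111, 100001, 100100, 11-011, 110110, 111--1

9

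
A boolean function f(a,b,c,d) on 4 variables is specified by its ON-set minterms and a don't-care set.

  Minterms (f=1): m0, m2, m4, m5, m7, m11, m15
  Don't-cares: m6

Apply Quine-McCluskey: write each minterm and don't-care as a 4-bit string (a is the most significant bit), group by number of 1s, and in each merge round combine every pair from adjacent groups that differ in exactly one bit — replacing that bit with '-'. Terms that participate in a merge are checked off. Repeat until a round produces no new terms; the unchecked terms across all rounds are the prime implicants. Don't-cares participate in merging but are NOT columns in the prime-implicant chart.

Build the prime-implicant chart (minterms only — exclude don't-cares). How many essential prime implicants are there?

[col 0] 0000*, 0010*, 0100*, 0101*, 0110*, 0111*, 1011*, 1111*
[col 1] -111, 0-00*, 0-10*, 00-0*, 01-0*, 01-1*, 010-*, 011-*, 1-11
[col 2] 0--0, 01--
Prime implicants: -111, 0--0, 01--, 1-11
PI chart (minterm → PIs covering it):
  0 | 0--0  (sole → essential)
  2 | 0--0  (sole → essential)
  4 | 0--0,01--
  5 | 01--  (sole → essential)
  7 | -111,01--
  11 | 1-11  (sole → essential)
  15 | -111,1-11
Essential prime implicants: 0--0, 01--, 1-11

3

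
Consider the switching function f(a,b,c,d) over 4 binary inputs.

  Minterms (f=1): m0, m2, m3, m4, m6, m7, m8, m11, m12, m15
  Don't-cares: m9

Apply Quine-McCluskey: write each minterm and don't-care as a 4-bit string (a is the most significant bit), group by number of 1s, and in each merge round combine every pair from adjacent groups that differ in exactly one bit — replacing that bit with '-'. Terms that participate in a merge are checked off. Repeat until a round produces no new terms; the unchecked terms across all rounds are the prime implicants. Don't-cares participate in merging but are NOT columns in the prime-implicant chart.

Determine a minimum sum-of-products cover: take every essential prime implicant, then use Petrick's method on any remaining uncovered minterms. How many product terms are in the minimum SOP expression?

3

Round 0: 0000✓ 0010✓ 0011✓ 0100✓ 0110✓ 0111✓ 1000✓ 1001✓ 1011✓ 1100✓ 1111✓
Round 1: -000✓ -011✓ -100✓ -111✓ 0-00✓ 0-10✓ 0-11✓ 00-0✓ 001-✓ 01-0✓ 011-✓ 1-00✓ 1-11✓ 10-1 100-
Round 2: --00 --11 0--0 0-1-
PIs = {--00, --11, 0--0, 0-1-, 10-1, 100-}
Coverage chart:
  m0: --00,0--0
  m2: 0--0,0-1-
  m3: --11,0-1-
  m4: --00,0--0
  m6: 0--0,0-1-
  m7: --11,0-1-
  m8: --00,100-
  m11: --11,10-1
  m12: --00 ←essential
  m15: --11 ←essential
Essential: --00, --11
Petrick residual → 0--0
Min cover (3 terms): c'd' + cd + a'd'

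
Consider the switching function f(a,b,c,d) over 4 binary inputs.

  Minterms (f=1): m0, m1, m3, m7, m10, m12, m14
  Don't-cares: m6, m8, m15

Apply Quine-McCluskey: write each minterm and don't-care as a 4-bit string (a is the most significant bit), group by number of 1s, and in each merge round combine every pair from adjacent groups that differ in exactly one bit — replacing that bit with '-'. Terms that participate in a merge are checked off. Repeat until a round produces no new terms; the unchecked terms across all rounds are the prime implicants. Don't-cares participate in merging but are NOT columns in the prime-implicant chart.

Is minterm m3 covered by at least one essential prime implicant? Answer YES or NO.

size-2^0 implicants → 0000(✓)  0001(✓)  0011(✓)  0110(✓)  0111(✓)  1000(✓)  1010(✓)  1100(✓)  1110(✓)  1111(✓)
size-2^1 implicants → -000  -110(✓)  -111(✓)  0-11  00-1  000-  011-(✓)  1-00(✓)  1-10(✓)  10-0(✓)  11-0(✓)  111-(✓)
size-2^2 implicants → -11-  1--0
Unchecked terms (primes): -000, -11-, 0-11, 00-1, 000-, 1--0
Minterm coverage:
  m0 ⊆ -000,000-
  m1 ⊆ 00-1,000-
  m3 ⊆ 0-11,00-1
  m7 ⊆ -11-,0-11
  m10 ⊆ 1--0 [E]
  m12 ⊆ 1--0 [E]
  m14 ⊆ -11-,1--0
E = {1--0}

NO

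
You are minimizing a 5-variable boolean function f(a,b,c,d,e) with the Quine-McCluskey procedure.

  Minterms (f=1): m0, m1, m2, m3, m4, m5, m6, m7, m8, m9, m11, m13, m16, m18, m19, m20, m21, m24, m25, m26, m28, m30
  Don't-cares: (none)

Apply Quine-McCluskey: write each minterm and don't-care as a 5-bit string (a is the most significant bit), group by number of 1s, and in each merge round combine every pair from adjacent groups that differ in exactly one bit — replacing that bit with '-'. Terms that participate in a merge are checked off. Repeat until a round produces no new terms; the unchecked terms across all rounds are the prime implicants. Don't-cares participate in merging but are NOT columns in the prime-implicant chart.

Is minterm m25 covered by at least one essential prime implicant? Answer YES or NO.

YES

size-2^0 implicants → 00000(✓)  00001(✓)  00010(✓)  00011(✓)  00100(✓)  00101(✓)  00110(✓)  00111(✓)  01000(✓)  01001(✓)  01011(✓)  01101(✓)  10000(✓)  10010(✓)  10011(✓)  10100(✓)  10101(✓)  11000(✓)  11001(✓)  11010(✓)  11100(✓)  11110(✓)
size-2^1 implicants → -0000(✓)  -0010(✓)  -0011(✓)  -0100(✓)  -0101(✓)  -1000(✓)  -1001(✓)  0-000(✓)  0-001(✓)  0-011(✓)  0-101(✓)  00-00(✓)  00-01(✓)  00-10(✓)  00-11(✓)  000-0(✓)  000-1(✓)  0000-(✓)  0001-(✓)  001-0(✓)  001-1(✓)  0010-(✓)  0011-(✓)  01-01(✓)  010-1(✓)  0100-(✓)  1-000(✓)  1-010(✓)  1-100(✓)  10-00(✓)  100-0(✓)  1001-(✓)  1010-(✓)  11-00(✓)  11-10(✓)  110-0(✓)  1100-(✓)  111-0(✓)
size-2^2 implicants → --000  -0-00  -00-0  -001-  -010-  -100-  0--01  0-0-1  0-00-  00--0(✓)  00--1(✓)  00-0-(✓)  00-1-(✓)  000--(✓)  001--(✓)  1--00  1-0-0  11--0
size-2^3 implicants → 00---
Unchecked terms (primes): --000, -0-00, -00-0, -001-, -010-, -100-, 0--01, 0-0-1, 0-00-, 00---, 1--00, 1-0-0, 11--0
Minterm coverage:
  m0 ⊆ --000,-0-00,-00-0,0-00-,00---
  m1 ⊆ 0--01,0-0-1,0-00-,00---
  m2 ⊆ -00-0,-001-,00---
  m3 ⊆ -001-,0-0-1,00---
  m4 ⊆ -0-00,-010-,00---
  m5 ⊆ -010-,0--01,00---
  m6 ⊆ 00--- [E]
  m7 ⊆ 00--- [E]
  m8 ⊆ --000,-100-,0-00-
  m9 ⊆ -100-,0--01,0-0-1,0-00-
  m11 ⊆ 0-0-1 [E]
  m13 ⊆ 0--01 [E]
  m16 ⊆ --000,-0-00,-00-0,1--00,1-0-0
  m18 ⊆ -00-0,-001-,1-0-0
  m19 ⊆ -001- [E]
  m20 ⊆ -0-00,-010-,1--00
  m21 ⊆ -010- [E]
  m24 ⊆ --000,-100-,1--00,1-0-0,11--0
  m25 ⊆ -100- [E]
  m26 ⊆ 1-0-0,11--0
  m28 ⊆ 1--00,11--0
  m30 ⊆ 11--0 [E]
E = {-001-, -010-, -100-, 0--01, 0-0-1, 00---, 11--0}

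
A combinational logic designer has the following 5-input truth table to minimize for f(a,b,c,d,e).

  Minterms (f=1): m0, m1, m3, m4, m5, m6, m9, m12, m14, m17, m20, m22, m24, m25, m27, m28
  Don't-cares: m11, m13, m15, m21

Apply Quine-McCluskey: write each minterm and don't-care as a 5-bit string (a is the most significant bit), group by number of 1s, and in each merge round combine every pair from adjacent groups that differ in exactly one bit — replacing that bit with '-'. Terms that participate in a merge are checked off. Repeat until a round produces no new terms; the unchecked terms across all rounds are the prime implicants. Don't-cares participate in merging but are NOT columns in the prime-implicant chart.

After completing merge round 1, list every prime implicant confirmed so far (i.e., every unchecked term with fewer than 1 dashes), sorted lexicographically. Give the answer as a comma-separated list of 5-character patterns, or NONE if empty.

NONE

size-2^0 implicants → 00000(✓)  00001(✓)  00011(✓)  00100(✓)  00101(✓)  00110(✓)  01001(✓)  01011(✓)  01100(✓)  01101(✓)  01110(✓)  01111(✓)  10001(✓)  10100(✓)  10101(✓)  10110(✓)  11000(✓)  11001(✓)  11011(✓)  11100(✓)
size-2^1 implicants → -0001(✓)  -0100(✓)  -0101(✓)  -0110(✓)  -1001(✓)  -1011(✓)  -1100(✓)  0-001(✓)  0-011(✓)  0-100(✓)  0-101(✓)  0-110(✓)  00-00(✓)  00-01(✓)  000-1(✓)  0000-(✓)  001-0(✓)  0010-(✓)  01-01(✓)  01-11(✓)  010-1(✓)  011-0(✓)  011-1(✓)  0110-(✓)  0111-(✓)  1-001(✓)  1-100(✓)  10-01(✓)  101-0(✓)  1010-(✓)  11-00  110-1(✓)  1100-
size-2^2 implicants → --001  --100  -0-01  -01-0  -010-  -10-1  0--01  0-0-1  0-1-0  0-10-  00-0-  01--1  011--
Unchecked terms (primes): --001, --100, -0-01, -01-0, -010-, -10-1, 0--01, 0-0-1, 0-1-0, 0-10-, 00-0-, 01--1, 011--, 11-00, 1100-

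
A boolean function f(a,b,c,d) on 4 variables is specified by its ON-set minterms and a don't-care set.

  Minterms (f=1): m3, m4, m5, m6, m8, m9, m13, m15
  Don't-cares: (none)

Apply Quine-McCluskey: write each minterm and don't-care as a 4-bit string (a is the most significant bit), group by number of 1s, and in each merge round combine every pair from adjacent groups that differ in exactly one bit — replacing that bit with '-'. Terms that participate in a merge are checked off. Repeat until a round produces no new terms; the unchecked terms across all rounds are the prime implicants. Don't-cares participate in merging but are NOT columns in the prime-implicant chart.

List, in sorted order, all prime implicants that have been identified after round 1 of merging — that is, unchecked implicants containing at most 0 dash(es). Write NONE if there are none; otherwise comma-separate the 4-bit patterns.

size-2^0 implicants → 0011  0100(✓)  0101(✓)  0110(✓)  1000(✓)  1001(✓)  1101(✓)  1111(✓)
size-2^1 implicants → -101  01-0  010-  1-01  100-  11-1
Unchecked terms (primes): -101, 0011, 01-0, 010-, 1-01, 100-, 11-1

0011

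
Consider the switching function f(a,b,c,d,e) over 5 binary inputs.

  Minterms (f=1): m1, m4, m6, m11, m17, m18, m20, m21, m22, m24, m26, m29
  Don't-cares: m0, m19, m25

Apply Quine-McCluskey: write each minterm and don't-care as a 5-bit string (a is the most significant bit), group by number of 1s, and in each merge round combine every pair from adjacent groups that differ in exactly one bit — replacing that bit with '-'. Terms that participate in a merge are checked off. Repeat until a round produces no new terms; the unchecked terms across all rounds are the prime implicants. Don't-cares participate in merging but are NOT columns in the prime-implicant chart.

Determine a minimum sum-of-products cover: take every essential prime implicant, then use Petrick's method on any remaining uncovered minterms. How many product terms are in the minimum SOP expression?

6

[col 0] 00000*, 00001*, 00100*, 00110*, 01011, 10001*, 10010*, 10011*, 10100*, 10101*, 10110*, 11000*, 11001*, 11010*, 11101*
[col 1] -0001, -0100*, -0110*, 00-00, 0000-, 001-0*, 1-001*, 1-010, 1-101*, 10-01*, 10-10, 100-1, 1001-, 101-0*, 1010-, 11-01*, 110-0, 1100-
[col 2] -01-0, 1--01
Prime implicants: -0001, -01-0, 00-00, 0000-, 01011, 1--01, 1-010, 10-10, 100-1, 1001-, 1010-, 110-0, 1100-
PI chart (minterm → PIs covering it):
  1 | -0001,0000-
  4 | -01-0,00-00
  6 | -01-0  (sole → essential)
  11 | 01011  (sole → essential)
  17 | -0001,1--01,100-1
  18 | 1-010,10-10,1001-
  20 | -01-0,1010-
  21 | 1--01,1010-
  22 | -01-0,10-10
  24 | 110-0,1100-
  26 | 1-010,110-0
  29 | 1--01  (sole → essential)
Essential prime implicants: -01-0, 01011, 1--01
Petrick residual → -0001, 1-010, 110-0
Minimum SOP uses 6 PIs: b'c'd'e + b'ce' + a'bc'de + ad'e + ac'de' + abc'e'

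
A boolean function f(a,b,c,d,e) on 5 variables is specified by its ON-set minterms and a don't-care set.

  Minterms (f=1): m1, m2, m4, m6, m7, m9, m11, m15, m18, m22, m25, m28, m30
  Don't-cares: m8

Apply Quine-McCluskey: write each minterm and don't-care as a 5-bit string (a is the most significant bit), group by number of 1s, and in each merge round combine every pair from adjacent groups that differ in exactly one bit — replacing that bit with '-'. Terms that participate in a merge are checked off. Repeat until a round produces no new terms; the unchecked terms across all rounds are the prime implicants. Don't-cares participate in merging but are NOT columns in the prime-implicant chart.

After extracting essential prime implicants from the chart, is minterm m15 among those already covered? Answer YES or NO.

NO

[col 0] 00001*, 00010*, 00100*, 00110*, 00111*, 01000*, 01001*, 01011*, 01111*, 10010*, 10110*, 11001*, 11100*, 11110*
[col 1] -0010*, -0110*, -1001, 0-001, 0-111, 00-10*, 001-0, 0011-, 01-11, 010-1, 0100-, 1-110, 10-10*, 111-0
[col 2] -0-10
Prime implicants: -0-10, -1001, 0-001, 0-111, 001-0, 0011-, 01-11, 010-1, 0100-, 1-110, 111-0
PI chart (minterm → PIs covering it):
  1 | 0-001  (sole → essential)
  2 | -0-10  (sole → essential)
  4 | 001-0  (sole → essential)
  6 | -0-10,001-0,0011-
  7 | 0-111,0011-
  9 | -1001,0-001,010-1,0100-
  11 | 01-11,010-1
  15 | 0-111,01-11
  18 | -0-10  (sole → essential)
  22 | -0-10,1-110
  25 | -1001  (sole → essential)
  28 | 111-0  (sole → essential)
  30 | 1-110,111-0
Essential prime implicants: -0-10, -1001, 0-001, 001-0, 111-0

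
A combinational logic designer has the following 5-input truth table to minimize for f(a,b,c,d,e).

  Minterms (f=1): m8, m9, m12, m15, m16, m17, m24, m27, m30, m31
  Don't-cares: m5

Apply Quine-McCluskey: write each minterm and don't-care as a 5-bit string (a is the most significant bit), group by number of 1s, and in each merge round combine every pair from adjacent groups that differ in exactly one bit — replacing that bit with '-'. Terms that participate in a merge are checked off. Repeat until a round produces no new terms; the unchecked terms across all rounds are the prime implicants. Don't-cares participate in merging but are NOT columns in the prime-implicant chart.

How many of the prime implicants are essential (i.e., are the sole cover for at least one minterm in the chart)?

[col 0] 00101, 01000*, 01001*, 01100*, 01111*, 10000*, 10001*, 11000*, 11011*, 11110*, 11111*
[col 1] -1000, -1111, 01-00, 0100-, 1-000, 1000-, 11-11, 1111-
Prime implicants: -1000, -1111, 00101, 01-00, 0100-, 1-000, 1000-, 11-11, 1111-
PI chart (minterm → PIs covering it):
  8 | -1000,01-00,0100-
  9 | 0100-  (sole → essential)
  12 | 01-00  (sole → essential)
  15 | -1111  (sole → essential)
  16 | 1-000,1000-
  17 | 1000-  (sole → essential)
  24 | -1000,1-000
  27 | 11-11  (sole → essential)
  30 | 1111-  (sole → essential)
  31 | -1111,11-11,1111-
Essential prime implicants: -1111, 01-00, 0100-, 1000-, 11-11, 1111-

6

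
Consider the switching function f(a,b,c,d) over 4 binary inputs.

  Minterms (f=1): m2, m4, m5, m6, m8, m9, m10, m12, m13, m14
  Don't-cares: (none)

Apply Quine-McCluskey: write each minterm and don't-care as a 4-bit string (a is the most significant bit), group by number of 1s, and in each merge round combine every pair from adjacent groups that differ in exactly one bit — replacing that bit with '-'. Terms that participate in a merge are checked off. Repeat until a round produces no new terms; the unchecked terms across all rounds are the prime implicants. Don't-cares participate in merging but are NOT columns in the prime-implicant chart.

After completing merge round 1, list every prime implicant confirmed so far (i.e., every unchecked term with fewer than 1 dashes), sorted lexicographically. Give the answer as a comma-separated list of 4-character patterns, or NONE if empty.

NONE

size-2^0 implicants → 0010(✓)  0100(✓)  0101(✓)  0110(✓)  1000(✓)  1001(✓)  1010(✓)  1100(✓)  1101(✓)  1110(✓)
size-2^1 implicants → -010(✓)  -100(✓)  -101(✓)  -110(✓)  0-10(✓)  01-0(✓)  010-(✓)  1-00(✓)  1-01(✓)  1-10(✓)  10-0(✓)  100-(✓)  11-0(✓)  110-(✓)
size-2^2 implicants → --10  -1-0  -10-  1--0  1-0-
Unchecked terms (primes): --10, -1-0, -10-, 1--0, 1-0-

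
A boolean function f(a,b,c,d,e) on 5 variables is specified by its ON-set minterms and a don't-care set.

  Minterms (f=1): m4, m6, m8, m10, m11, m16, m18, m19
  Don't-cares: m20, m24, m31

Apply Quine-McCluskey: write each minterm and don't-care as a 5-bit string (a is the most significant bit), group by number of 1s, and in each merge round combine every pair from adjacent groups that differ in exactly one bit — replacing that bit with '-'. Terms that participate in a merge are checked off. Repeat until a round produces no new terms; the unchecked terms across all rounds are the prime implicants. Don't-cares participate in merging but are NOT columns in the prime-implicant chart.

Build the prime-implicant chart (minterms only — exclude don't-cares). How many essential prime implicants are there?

3

size-2^0 implicants → 00100(✓)  00110(✓)  01000(✓)  01010(✓)  01011(✓)  10000(✓)  10010(✓)  10011(✓)  10100(✓)  11000(✓)  11111
size-2^1 implicants → -0100  -1000  001-0  010-0  0101-  1-000  10-00  100-0  1001-
Unchecked terms (primes): -0100, -1000, 001-0, 010-0, 0101-, 1-000, 10-00, 100-0, 1001-, 11111
Minterm coverage:
  m4 ⊆ -0100,001-0
  m6 ⊆ 001-0 [E]
  m8 ⊆ -1000,010-0
  m10 ⊆ 010-0,0101-
  m11 ⊆ 0101- [E]
  m16 ⊆ 1-000,10-00,100-0
  m18 ⊆ 100-0,1001-
  m19 ⊆ 1001- [E]
E = {001-0, 0101-, 1001-}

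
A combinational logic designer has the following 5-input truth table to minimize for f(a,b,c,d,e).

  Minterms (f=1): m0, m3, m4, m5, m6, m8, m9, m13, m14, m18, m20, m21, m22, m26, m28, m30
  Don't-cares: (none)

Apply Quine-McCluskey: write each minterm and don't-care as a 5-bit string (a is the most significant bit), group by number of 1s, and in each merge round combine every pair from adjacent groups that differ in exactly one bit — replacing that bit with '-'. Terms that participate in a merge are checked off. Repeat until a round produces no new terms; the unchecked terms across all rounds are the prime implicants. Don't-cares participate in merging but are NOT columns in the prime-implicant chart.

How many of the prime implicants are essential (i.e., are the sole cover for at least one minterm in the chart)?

size-2^0 implicants → 00000(✓)  00011  00100(✓)  00101(✓)  00110(✓)  01000(✓)  01001(✓)  01101(✓)  01110(✓)  10010(✓)  10100(✓)  10101(✓)  10110(✓)  11010(✓)  11100(✓)  11110(✓)
size-2^1 implicants → -0100(✓)  -0101(✓)  -0110(✓)  -1110(✓)  0-000  0-101  0-110(✓)  00-00  001-0(✓)  0010-(✓)  01-01  0100-  1-010(✓)  1-100(✓)  1-110(✓)  10-10(✓)  101-0(✓)  1010-(✓)  11-10(✓)  111-0(✓)
size-2^2 implicants → --110  -01-0  -010-  1--10  1-1-0
Unchecked terms (primes): --110, -01-0, -010-, 0-000, 0-101, 00-00, 00011, 01-01, 0100-, 1--10, 1-1-0
Minterm coverage:
  m0 ⊆ 0-000,00-00
  m3 ⊆ 00011 [E]
  m4 ⊆ -01-0,-010-,00-00
  m5 ⊆ -010-,0-101
  m6 ⊆ --110,-01-0
  m8 ⊆ 0-000,0100-
  m9 ⊆ 01-01,0100-
  m13 ⊆ 0-101,01-01
  m14 ⊆ --110 [E]
  m18 ⊆ 1--10 [E]
  m20 ⊆ -01-0,-010-,1-1-0
  m21 ⊆ -010- [E]
  m22 ⊆ --110,-01-0,1--10,1-1-0
  m26 ⊆ 1--10 [E]
  m28 ⊆ 1-1-0 [E]
  m30 ⊆ --110,1--10,1-1-0
E = {--110, -010-, 00011, 1--10, 1-1-0}

5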